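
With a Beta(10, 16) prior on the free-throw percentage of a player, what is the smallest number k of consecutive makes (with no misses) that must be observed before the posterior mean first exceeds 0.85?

k = 81

After k makes and 0 misses the posterior is Beta(10+k, 16), with mean (10+k)/(10+16+k).
Set (10+k)/(26+k) > 0.85 and solve: k > (0.85·26 − 10)/(1 − 0.85) = 80.667.
The smallest integer exceeding 80.667 is 81, and checking k=81: (91)/(107) = 0.8505 > 0.85.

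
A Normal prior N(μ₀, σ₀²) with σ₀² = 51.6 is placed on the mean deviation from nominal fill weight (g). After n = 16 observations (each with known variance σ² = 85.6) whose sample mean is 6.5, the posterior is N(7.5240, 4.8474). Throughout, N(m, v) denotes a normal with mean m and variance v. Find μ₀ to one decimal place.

μ₀ = 17.4

The posterior mean is a precision-weighted average: μ_n = (τ₀μ₀ + τ_data·x̄)/(τ₀+τ_data), with τ₀=1/σ₀² and τ_data=n/σ².
Here τ₀ = 1/51.6 = 0.019380 and τ_data = 16/85.6 = 0.186916, so τ_n = 0.206296.
Rearranging for μ₀: μ₀ = (μ_n·τ_n − τ_data·x̄)/τ₀ = (7.5240·0.206296 − 0.186916·6.5) / 0.019380 = 0.337217/0.019380 ≈ 17.4.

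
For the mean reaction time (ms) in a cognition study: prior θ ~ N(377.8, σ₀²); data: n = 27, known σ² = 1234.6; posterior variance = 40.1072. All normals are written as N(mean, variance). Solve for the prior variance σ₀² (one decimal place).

σ₀² = 326.4

Posterior precision equals prior precision plus data precision: 1/σ_n² = 1/σ₀² + n/σ².
So 1/σ₀² = 1/40.1072 − 27/1234.6 = 0.024933 − 0.021869 = 0.003064.
Hence σ₀² = 1/0.003064 ≈ 326.4.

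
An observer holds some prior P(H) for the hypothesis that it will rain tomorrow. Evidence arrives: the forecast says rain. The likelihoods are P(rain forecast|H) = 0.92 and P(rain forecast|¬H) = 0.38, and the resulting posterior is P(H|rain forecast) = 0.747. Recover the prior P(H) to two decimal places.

P(H) = 0.55

Bayes' rule in odds form gives O(H|E) = O(H)·[P(E|H)/P(E|¬H)], hence O(H) = O(H|E)/LR.
Posterior odds = 0.747/(1−0.747) = 2.9526. LR = 0.92/0.38 = 2.4211.
Prior odds = 2.9526/2.4211 = 1.2195, so P(H) = 1.2195/(1+1.2195) ≈ 0.55.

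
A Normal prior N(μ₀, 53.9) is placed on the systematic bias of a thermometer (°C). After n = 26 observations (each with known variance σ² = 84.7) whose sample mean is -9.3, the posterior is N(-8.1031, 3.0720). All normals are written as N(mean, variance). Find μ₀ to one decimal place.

μ₀ = 11.7

With known observation variance, the Normal–Normal posterior has precision τ_n = τ₀ + n/σ² and mean μ_n = (τ₀μ₀ + (n/σ²)x̄)/τ_n.
Here τ₀ = 1/53.9 = 0.018553 and τ_data = 26/84.7 = 0.306966, so τ_n = 0.325519.
Rearranging for μ₀: μ₀ = (μ_n·τ_n − τ_data·x̄)/τ₀ = (-8.1031·0.325519 − 0.306966·-9.3) / 0.018553 = 0.217071/0.018553 ≈ 11.7.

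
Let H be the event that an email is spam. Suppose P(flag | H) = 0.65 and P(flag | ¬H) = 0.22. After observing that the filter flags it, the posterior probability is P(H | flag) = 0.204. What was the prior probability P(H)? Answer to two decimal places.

In odds form, posterior odds = prior odds × likelihood ratio, so prior odds = posterior odds ÷ LR.
Posterior odds = 0.204/(1−0.204) = 0.2563. LR = 0.65/0.22 = 2.9545.
Prior odds = 0.2563/2.9545 = 0.0867, so P(H) = 0.0867/(1+0.0867) ≈ 0.08.

P(H) = 0.08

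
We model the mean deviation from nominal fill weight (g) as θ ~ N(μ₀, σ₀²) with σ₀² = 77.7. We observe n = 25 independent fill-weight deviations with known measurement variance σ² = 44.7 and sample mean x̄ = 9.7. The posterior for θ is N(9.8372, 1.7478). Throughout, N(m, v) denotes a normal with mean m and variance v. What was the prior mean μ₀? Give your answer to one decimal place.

The posterior mean is a precision-weighted average: μ_n = (τ₀μ₀ + τ_data·x̄)/(τ₀+τ_data), with τ₀=1/σ₀² and τ_data=n/σ².
Here τ₀ = 1/77.7 = 0.012870 and τ_data = 25/44.7 = 0.559284, so τ_n = 0.572154.
Rearranging for μ₀: μ₀ = (μ_n·τ_n − τ_data·x̄)/τ₀ = (9.8372·0.572154 − 0.559284·9.7) / 0.012870 = 0.203339/0.012870 ≈ 15.8.

μ₀ = 15.8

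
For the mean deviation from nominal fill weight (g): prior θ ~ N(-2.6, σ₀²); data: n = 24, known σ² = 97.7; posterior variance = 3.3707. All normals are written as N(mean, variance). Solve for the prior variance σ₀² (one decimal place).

For the Normal–Normal model with known σ², precisions add: τ_n = τ₀ + n/σ².
So 1/σ₀² = 1/3.3707 − 24/97.7 = 0.296674 − 0.245650 = 0.051024.
Hence σ₀² = 1/0.051024 ≈ 19.6.

σ₀² = 19.6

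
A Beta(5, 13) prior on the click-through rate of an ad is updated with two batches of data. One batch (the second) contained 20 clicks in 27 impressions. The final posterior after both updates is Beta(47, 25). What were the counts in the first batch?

22 clicks and 5 non-clicks

Sequential conjugate updates are equivalent to a single update on the pooled data, so total successes = posterior α − prior α and total failures = posterior β − prior β.
Total across both batches: 47−5=42 clicks, 25−13=12 non-clicks.
Subtract the second batch: 42−20=22 clicks and 12−7=5 non-clicks.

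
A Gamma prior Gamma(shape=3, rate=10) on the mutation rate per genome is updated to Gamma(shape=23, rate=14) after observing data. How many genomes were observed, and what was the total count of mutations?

A Gamma(α, β) prior (rate parametrization) on a Poisson rate with n observations summing to S gives posterior Gamma(α+S, β+n).
Matching: Σxᵢ = 23 − 3 = 20 and n = 14 − 10 = 4.

n = 4 genomes with total 20 mutations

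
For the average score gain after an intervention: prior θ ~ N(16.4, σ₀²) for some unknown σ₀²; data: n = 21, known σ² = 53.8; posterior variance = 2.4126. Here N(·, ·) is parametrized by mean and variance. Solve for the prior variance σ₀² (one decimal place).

σ₀² = 41.4

For the Normal–Normal model with known σ², precisions add: τ_n = τ₀ + n/σ².
So 1/σ₀² = 1/2.4126 − 21/53.8 = 0.414491 − 0.390335 = 0.024156.
Hence σ₀² = 1/0.024156 ≈ 41.4.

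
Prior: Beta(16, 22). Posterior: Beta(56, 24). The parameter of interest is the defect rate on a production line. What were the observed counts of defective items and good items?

40 defective items and 2 good items

Beta is conjugate to the binomial likelihood: posterior = Beta(α+s, β+f).
Match parameters: s=56−16=40, f=24−22=2.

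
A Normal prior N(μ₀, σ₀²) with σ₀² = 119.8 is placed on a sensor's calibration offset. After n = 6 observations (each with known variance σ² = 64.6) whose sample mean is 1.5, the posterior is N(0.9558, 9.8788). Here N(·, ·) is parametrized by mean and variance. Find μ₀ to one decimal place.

μ₀ = -5.1

With known observation variance, the Normal–Normal posterior has precision τ_n = τ₀ + n/σ² and mean μ_n = (τ₀μ₀ + (n/σ²)x̄)/τ_n.
Here τ₀ = 1/119.8 = 0.008347 and τ_data = 6/64.6 = 0.092879, so τ_n = 0.101226.
Rearranging for μ₀: μ₀ = (μ_n·τ_n − τ_data·x̄)/τ₀ = (0.9558·0.101226 − 0.092879·1.5) / 0.008347 = -0.042567/0.008347 ≈ -5.1.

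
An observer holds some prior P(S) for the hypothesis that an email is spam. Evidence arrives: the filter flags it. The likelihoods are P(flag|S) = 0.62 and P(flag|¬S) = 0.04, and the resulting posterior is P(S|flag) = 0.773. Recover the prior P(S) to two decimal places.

P(S) = 0.18

Bayes' rule in odds form gives O(S|E) = O(S)·[P(E|S)/P(E|¬S)], hence O(S) = O(S|E)/LR.
Posterior odds = 0.773/(1−0.773) = 3.4053. LR = 0.62/0.04 = 15.5000.
Prior odds = 3.4053/15.5000 = 0.2197, so P(S) = 0.2197/(1+0.2197) ≈ 0.18.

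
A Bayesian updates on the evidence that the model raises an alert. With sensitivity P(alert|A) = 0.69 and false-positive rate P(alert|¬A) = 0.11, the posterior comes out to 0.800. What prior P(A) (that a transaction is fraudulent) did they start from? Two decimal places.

Bayes' rule in odds form gives O(A|E) = O(A)·[P(E|A)/P(E|¬A)], hence O(A) = O(A|E)/LR.
Posterior odds = 0.800/(1−0.800) = 4.0000. LR = 0.69/0.11 = 6.2727.
Prior odds = 4.0000/6.2727 = 0.6377, so P(A) = 0.6377/(1+0.6377) ≈ 0.39.

P(A) = 0.39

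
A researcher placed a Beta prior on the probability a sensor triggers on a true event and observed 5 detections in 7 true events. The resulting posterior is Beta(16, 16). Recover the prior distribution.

Beta(11, 14)

Beta is conjugate to the binomial likelihood: posterior = Beta(a+s, b+f).
Subtract the data counts: 16−5=11, 16−2=14.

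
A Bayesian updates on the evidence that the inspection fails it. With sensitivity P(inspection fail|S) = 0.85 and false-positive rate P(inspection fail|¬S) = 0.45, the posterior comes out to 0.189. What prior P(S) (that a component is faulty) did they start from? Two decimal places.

P(S) = 0.11

Bayes' rule in odds form gives O(S|E) = O(S)·[P(E|S)/P(E|¬S)], hence O(S) = O(S|E)/LR.
Posterior odds = 0.189/(1−0.189) = 0.2330. LR = 0.85/0.45 = 1.8889.
Prior odds = 0.2330/1.8889 = 0.1234, so P(S) = 0.1234/(1+0.1234) ≈ 0.11.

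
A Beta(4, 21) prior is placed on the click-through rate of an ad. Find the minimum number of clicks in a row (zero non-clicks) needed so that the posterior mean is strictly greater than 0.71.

After k clicks and 0 non-clicks the posterior is Beta(4+k, 21), with mean (4+k)/(4+21+k).
Set (4+k)/(25+k) > 0.71 and solve: k > (0.71·25 − 4)/(1 − 0.71) = 47.414.
The smallest integer exceeding 47.414 is 48.

k = 48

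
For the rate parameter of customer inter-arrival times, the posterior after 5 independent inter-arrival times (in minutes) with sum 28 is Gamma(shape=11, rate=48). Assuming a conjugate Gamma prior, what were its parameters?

Gamma–exponential conjugacy: posterior shape = α + n, posterior rate = β + Σtᵢ.
So α = 11 − 5 = 6 and β = 48 − 28 = 20.

Gamma(shape=6, rate=20)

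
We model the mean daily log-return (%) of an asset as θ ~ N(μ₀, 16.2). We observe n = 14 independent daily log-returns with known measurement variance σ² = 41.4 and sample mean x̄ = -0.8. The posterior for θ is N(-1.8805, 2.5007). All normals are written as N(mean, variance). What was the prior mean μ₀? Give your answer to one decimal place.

μ₀ = -7.8

With known observation variance, the Normal–Normal posterior has precision τ_n = τ₀ + n/σ² and mean μ_n = (τ₀μ₀ + (n/σ²)x̄)/τ_n.
Here τ₀ = 1/16.2 = 0.061728 and τ_data = 14/41.4 = 0.338164, so τ_n = 0.399892.
Rearranging for μ₀: μ₀ = (μ_n·τ_n − τ_data·x̄)/τ₀ = (-1.8805·0.399892 − 0.338164·-0.8) / 0.061728 = -0.481466/0.061728 ≈ -7.8.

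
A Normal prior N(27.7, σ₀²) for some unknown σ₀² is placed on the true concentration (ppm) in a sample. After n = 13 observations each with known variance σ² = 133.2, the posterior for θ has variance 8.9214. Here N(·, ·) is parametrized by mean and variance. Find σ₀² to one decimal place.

Posterior precision equals prior precision plus data precision: 1/σ_n² = 1/σ₀² + n/σ².
So 1/σ₀² = 1/8.9214 − 13/133.2 = 0.112090 − 0.097598 = 0.014492.
Hence σ₀² = 1/0.014492 ≈ 69.0.

σ₀² = 69.0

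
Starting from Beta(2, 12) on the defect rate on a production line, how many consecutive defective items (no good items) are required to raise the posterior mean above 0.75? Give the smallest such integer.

k = 35

After k defective items and 0 good items the posterior is Beta(2+k, 12), with mean (2+k)/(2+12+k).
Set (2+k)/(14+k) > 0.75 and solve: k > (0.75·14 − 2)/(1 − 0.75) = 34.000.
The smallest integer exceeding 34.000 is 35, and checking k=35: (37)/(49) = 0.7551 > 0.75.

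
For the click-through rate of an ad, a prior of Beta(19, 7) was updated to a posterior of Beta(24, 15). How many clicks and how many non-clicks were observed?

5 clicks and 8 non-clicks

Under Beta–binomial conjugacy the posterior parameters are (a+s, b+f).
Match parameters: s=24−19=5, f=15−7=8.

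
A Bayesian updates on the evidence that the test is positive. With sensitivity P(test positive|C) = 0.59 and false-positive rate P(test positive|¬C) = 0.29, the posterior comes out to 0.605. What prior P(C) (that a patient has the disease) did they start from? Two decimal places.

In odds form, posterior odds = prior odds × likelihood ratio, so prior odds = posterior odds ÷ LR.
Posterior odds = 0.605/(1−0.605) = 1.5316. LR = 0.59/0.29 = 2.0345.
Prior odds = 1.5316/2.0345 = 0.7528, so P(C) = 0.7528/(1+0.7528) ≈ 0.43.

P(C) = 0.43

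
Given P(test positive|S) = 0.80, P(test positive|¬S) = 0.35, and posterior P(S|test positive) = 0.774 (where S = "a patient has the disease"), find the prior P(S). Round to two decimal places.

In odds form, posterior odds = prior odds × likelihood ratio, so prior odds = posterior odds ÷ LR.
Posterior odds = 0.774/(1−0.774) = 3.4248. LR = 0.80/0.35 = 2.2857.
Prior odds = 3.4248/2.2857 = 1.4984, so P(S) = 1.4984/(1+1.4984) ≈ 0.60.

P(S) = 0.60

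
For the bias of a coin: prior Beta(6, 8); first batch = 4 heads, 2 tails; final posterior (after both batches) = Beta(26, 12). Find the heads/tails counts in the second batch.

16 heads and 2 tails

Sequential conjugate updates are equivalent to a single update on the pooled data, so total successes = posterior α − prior α and total failures = posterior β − prior β.
Total across both batches: 26−6=20 heads, 12−8=4 tails.
Subtract the first batch: 20−4=16 heads and 4−2=2 tails.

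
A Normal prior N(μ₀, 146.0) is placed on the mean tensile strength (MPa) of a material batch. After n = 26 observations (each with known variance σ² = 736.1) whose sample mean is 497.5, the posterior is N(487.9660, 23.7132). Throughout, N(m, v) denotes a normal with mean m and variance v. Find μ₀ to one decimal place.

μ₀ = 438.8

The posterior mean is a precision-weighted average: μ_n = (τ₀μ₀ + τ_data·x̄)/(τ₀+τ_data), with τ₀=1/σ₀² and τ_data=n/σ².
Here τ₀ = 1/146.0 = 0.006849 and τ_data = 26/736.1 = 0.035321, so τ_n = 0.042170.
Rearranging for μ₀: μ₀ = (μ_n·τ_n − τ_data·x̄)/τ₀ = (487.9660·0.042170 − 0.035321·497.5) / 0.006849 = 3.005329/0.006849 ≈ 438.8.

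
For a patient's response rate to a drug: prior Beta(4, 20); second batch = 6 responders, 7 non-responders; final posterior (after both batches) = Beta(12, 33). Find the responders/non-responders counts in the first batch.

2 responders and 6 non-responders

Sequential conjugate updates are equivalent to a single update on the pooled data, so total successes = posterior α − prior α and total failures = posterior β − prior β.
Total across both batches: 12−4=8 responders, 33−20=13 non-responders.
Subtract the second batch: 8−6=2 responders and 13−7=6 non-responders.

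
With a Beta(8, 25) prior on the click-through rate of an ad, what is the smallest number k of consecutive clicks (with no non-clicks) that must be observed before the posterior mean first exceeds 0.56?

After k clicks and 0 non-clicks the posterior is Beta(8+k, 25), with mean (8+k)/(8+25+k).
Set (8+k)/(33+k) > 0.56 and solve: k > (0.56·33 − 8)/(1 − 0.56) = 23.818.
The smallest integer exceeding 23.818 is 24.

k = 24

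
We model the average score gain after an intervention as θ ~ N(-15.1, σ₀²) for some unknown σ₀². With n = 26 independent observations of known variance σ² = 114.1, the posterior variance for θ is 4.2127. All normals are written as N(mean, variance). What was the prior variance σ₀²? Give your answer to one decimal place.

σ₀² = 105.2

For the Normal–Normal model with known σ², precisions add: τ_n = τ₀ + n/σ².
So 1/σ₀² = 1/4.2127 − 26/114.1 = 0.237377 − 0.227870 = 0.009507.
Hence σ₀² = 1/0.009507 ≈ 105.2.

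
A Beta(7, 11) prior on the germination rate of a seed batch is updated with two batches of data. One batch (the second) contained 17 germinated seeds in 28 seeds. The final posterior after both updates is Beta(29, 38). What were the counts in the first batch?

5 germinated seeds and 16 non-germinating seeds

Sequential conjugate updates are equivalent to a single update on the pooled data, so total successes = posterior α − prior α and total failures = posterior β − prior β.
Total across both batches: 29−7=22 germinated seeds, 38−11=27 non-germinating seeds.
Subtract the second batch: 22−17=5 germinated seeds and 27−11=16 non-germinating seeds.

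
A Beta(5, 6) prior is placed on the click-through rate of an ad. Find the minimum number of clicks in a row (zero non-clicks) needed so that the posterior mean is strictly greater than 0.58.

After k clicks and 0 non-clicks the posterior is Beta(5+k, 6), with mean (5+k)/(5+6+k).
Set (5+k)/(11+k) > 0.58 and solve: k > (0.58·11 − 5)/(1 − 0.58) = 3.286.
The smallest integer exceeding 3.286 is 4.

k = 4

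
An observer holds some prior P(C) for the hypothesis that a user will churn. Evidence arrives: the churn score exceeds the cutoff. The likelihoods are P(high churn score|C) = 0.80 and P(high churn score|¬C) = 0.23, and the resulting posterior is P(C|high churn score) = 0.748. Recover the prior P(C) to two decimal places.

In odds form, posterior odds = prior odds × likelihood ratio, so prior odds = posterior odds ÷ LR.
Posterior odds = 0.748/(1−0.748) = 2.9683. LR = 0.80/0.23 = 3.4783.
Prior odds = 2.9683/3.4783 = 0.8534, so P(C) = 0.8534/(1+0.8534) ≈ 0.46.

P(C) = 0.46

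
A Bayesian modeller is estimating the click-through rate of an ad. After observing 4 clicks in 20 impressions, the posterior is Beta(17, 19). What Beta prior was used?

A Beta(α, β) prior with s successes and f failures in binomial data gives a Beta(α+s, β+f) posterior.
So α = 17 − 4 = 13 and β = 19 − 16 = 3.

Beta(13, 3)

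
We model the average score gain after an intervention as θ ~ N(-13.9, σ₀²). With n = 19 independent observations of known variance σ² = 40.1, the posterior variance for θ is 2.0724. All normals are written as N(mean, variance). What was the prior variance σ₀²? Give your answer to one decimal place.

For the Normal–Normal model with known σ², precisions add: τ_n = τ₀ + n/σ².
So 1/σ₀² = 1/2.0724 − 19/40.1 = 0.482532 − 0.473815 = 0.008717.
Hence σ₀² = 1/0.008717 ≈ 114.7.

σ₀² = 114.7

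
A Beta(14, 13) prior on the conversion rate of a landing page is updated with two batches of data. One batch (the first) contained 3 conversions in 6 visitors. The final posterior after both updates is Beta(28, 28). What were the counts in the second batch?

Because Beta–binomial updating is additive in the counts, the combined data contributed (α_post−α_prior, β_post−β_prior) successes and failures.
Total across both batches: 28−14=14 conversions, 28−13=15 bounces.
Subtract the first batch: 14−3=11 conversions and 15−3=12 bounces.

11 conversions and 12 bounces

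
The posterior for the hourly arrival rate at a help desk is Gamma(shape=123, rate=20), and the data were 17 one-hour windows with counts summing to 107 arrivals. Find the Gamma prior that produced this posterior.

Gamma(shape=16, rate=3)

Gamma–Poisson conjugacy: posterior shape = α + Σxᵢ, posterior rate = β + n.
So α = 123 − 107 = 16 and β = 20 − 17 = 3.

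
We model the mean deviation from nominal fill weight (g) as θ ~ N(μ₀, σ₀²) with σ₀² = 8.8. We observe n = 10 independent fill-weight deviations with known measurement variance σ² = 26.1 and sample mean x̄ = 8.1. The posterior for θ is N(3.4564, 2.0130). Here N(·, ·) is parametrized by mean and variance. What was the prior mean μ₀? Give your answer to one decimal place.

With known observation variance, the Normal–Normal posterior has precision τ_n = τ₀ + n/σ² and mean μ_n = (τ₀μ₀ + (n/σ²)x̄)/τ_n.
Here τ₀ = 1/8.8 = 0.113636 and τ_data = 10/26.1 = 0.383142, so τ_n = 0.496778.
Rearranging for μ₀: μ₀ = (μ_n·τ_n − τ_data·x̄)/τ₀ = (3.4564·0.496778 − 0.383142·8.1) / 0.113636 = -1.386387/0.113636 ≈ -12.2.

μ₀ = -12.2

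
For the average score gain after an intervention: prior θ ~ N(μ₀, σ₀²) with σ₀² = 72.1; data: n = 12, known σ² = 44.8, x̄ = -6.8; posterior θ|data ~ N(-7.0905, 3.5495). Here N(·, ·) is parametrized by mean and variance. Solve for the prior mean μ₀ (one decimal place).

μ₀ = -12.7

The posterior mean is a precision-weighted average: μ_n = (τ₀μ₀ + τ_data·x̄)/(τ₀+τ_data), with τ₀=1/σ₀² and τ_data=n/σ².
Here τ₀ = 1/72.1 = 0.013870 and τ_data = 12/44.8 = 0.267857, so τ_n = 0.281727.
Rearranging for μ₀: μ₀ = (μ_n·τ_n − τ_data·x̄)/τ₀ = (-7.0905·0.281727 − 0.267857·-6.8) / 0.013870 = -0.176158/0.013870 ≈ -12.7.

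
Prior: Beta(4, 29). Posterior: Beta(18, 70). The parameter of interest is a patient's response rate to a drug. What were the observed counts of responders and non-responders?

Beta is conjugate to the binomial likelihood: posterior = Beta(α+s, β+f).
So s = 18 − 4 = 14 and f = 70 − 29 = 41.

14 responders and 41 non-responders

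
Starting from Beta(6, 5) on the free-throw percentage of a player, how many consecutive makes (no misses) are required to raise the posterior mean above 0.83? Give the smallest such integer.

k = 19

After k makes and 0 misses the posterior is Beta(6+k, 5), with mean (6+k)/(6+5+k).
Set (6+k)/(11+k) > 0.83 and solve: k > (0.83·11 − 6)/(1 − 0.83) = 18.412.
The smallest integer exceeding 18.412 is 19, and checking k=19: (25)/(30) = 0.8333 > 0.83.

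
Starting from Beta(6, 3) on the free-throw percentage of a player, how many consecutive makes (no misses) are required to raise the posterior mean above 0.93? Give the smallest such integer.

After k makes and 0 misses the posterior is Beta(6+k, 3), with mean (6+k)/(6+3+k).
Set (6+k)/(9+k) > 0.93 and solve: k > (0.93·9 − 6)/(1 − 0.93) = 33.857.
The smallest integer exceeding 33.857 is 34.

k = 34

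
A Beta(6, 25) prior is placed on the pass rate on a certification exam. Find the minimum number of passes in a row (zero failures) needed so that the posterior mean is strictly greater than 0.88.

After k passes and 0 failures the posterior is Beta(6+k, 25), with mean (6+k)/(6+25+k).
Set (6+k)/(31+k) > 0.88 and solve: k > (0.88·31 − 6)/(1 − 0.88) = 177.333.
The smallest integer exceeding 177.333 is 178, and checking k=178: (184)/(209) = 0.8804 > 0.88.

k = 178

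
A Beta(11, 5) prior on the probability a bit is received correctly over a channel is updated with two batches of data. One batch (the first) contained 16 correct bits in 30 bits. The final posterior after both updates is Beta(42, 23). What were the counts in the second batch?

Because Beta–binomial updating is additive in the counts, the combined data contributed (α_post−α_prior, β_post−β_prior) successes and failures.
Total across both batches: 42−11=31 correct bits, 23−5=18 errors.
Subtract the first batch: 31−16=15 correct bits and 18−14=4 errors.

15 correct bits and 4 errors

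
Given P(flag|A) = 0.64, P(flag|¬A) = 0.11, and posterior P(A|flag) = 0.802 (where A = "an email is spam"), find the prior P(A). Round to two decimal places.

P(A) = 0.41

In odds form, posterior odds = prior odds × likelihood ratio, so prior odds = posterior odds ÷ LR.
Posterior odds = 0.802/(1−0.802) = 4.0505. LR = 0.64/0.11 = 5.8182.
Prior odds = 4.0505/5.8182 = 0.6962, so P(A) = 0.6962/(1+0.6962) ≈ 0.41.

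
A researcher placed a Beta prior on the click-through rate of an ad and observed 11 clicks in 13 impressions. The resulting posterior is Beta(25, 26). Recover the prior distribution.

Beta(14, 24)

A Beta(α, β) prior with s successes and f failures in binomial data gives a Beta(α+s, β+f) posterior.
Subtract the data counts: 25−11=14, 26−2=24.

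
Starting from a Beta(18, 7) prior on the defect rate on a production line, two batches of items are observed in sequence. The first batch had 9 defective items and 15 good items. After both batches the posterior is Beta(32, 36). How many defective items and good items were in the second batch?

5 defective items and 14 good items

Sequential conjugate updates are equivalent to a single update on the pooled data, so total successes = posterior α − prior α and total failures = posterior β − prior β.
Total across both batches: 32−18=14 defective items, 36−7=29 good items.
Subtract the first batch: 14−9=5 defective items and 29−15=14 good items.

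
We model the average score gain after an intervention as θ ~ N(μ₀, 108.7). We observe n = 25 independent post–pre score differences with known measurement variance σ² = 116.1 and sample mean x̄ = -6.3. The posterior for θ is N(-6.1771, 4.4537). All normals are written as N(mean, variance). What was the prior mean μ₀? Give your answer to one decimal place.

The posterior mean is a precision-weighted average: μ_n = (τ₀μ₀ + τ_data·x̄)/(τ₀+τ_data), with τ₀=1/σ₀² and τ_data=n/σ².
Here τ₀ = 1/108.7 = 0.009200 and τ_data = 25/116.1 = 0.215332, so τ_n = 0.224532.
Rearranging for μ₀: μ₀ = (μ_n·τ_n − τ_data·x̄)/τ₀ = (-6.1771·0.224532 − 0.215332·-6.3) / 0.009200 = -0.030365/0.009200 ≈ -3.3.

μ₀ = -3.3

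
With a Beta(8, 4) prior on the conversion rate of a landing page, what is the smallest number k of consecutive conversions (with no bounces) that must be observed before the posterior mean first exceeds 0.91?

k = 33

After k conversions and 0 bounces the posterior is Beta(8+k, 4), with mean (8+k)/(8+4+k).
Set (8+k)/(12+k) > 0.91 and solve: k > (0.91·12 − 8)/(1 − 0.91) = 32.444.
The smallest integer exceeding 32.444 is 33, and checking k=33: (41)/(45) = 0.9111 > 0.91.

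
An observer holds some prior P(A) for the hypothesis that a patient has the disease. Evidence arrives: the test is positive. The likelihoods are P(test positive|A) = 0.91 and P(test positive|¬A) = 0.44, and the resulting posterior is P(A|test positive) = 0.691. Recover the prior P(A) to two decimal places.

P(A) = 0.52

Bayes' rule in odds form gives O(A|E) = O(A)·[P(E|A)/P(E|¬A)], hence O(A) = O(A|E)/LR.
Posterior odds = 0.691/(1−0.691) = 2.2362. LR = 0.91/0.44 = 2.0682.
Prior odds = 2.2362/2.0682 = 1.0812, so P(A) = 1.0812/(1+1.0812) ≈ 0.52.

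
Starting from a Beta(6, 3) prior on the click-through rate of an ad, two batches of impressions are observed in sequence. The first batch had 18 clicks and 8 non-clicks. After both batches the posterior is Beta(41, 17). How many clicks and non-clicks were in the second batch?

17 clicks and 6 non-clicks

Because Beta–binomial updating is additive in the counts, the combined data contributed (α_post−α_prior, β_post−β_prior) successes and failures.
Total across both batches: 41−6=35 clicks, 17−3=14 non-clicks.
Subtract the first batch: 35−18=17 clicks and 14−8=6 non-clicks.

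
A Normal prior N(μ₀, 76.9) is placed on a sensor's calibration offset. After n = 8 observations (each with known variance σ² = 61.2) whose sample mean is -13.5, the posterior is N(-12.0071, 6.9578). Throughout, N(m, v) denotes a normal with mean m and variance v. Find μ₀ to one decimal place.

With known observation variance, the Normal–Normal posterior has precision τ_n = τ₀ + n/σ² and mean μ_n = (τ₀μ₀ + (n/σ²)x̄)/τ_n.
Here τ₀ = 1/76.9 = 0.013004 and τ_data = 8/61.2 = 0.130719, so τ_n = 0.143723.
Rearranging for μ₀: μ₀ = (μ_n·τ_n − τ_data·x̄)/τ₀ = (-12.0071·0.143723 − 0.130719·-13.5) / 0.013004 = 0.039010/0.013004 ≈ 3.0.

μ₀ = 3.0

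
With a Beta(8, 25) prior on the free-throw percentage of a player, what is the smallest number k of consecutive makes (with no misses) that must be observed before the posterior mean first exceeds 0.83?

k = 115

After k makes and 0 misses the posterior is Beta(8+k, 25), with mean (8+k)/(8+25+k).
Set (8+k)/(33+k) > 0.83 and solve: k > (0.83·33 − 8)/(1 − 0.83) = 114.059.
The smallest integer exceeding 114.059 is 115.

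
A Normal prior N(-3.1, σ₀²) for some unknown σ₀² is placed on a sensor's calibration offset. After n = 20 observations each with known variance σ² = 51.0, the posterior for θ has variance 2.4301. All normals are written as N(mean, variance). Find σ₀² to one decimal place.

σ₀² = 51.7

For the Normal–Normal model with known σ², precisions add: τ_n = τ₀ + n/σ².
So 1/σ₀² = 1/2.4301 − 20/51.0 = 0.411506 − 0.392157 = 0.019349.
Hence σ₀² = 1/0.019349 ≈ 51.7.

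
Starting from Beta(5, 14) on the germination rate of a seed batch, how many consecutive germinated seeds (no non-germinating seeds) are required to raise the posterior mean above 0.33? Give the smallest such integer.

k = 2

After k germinated seeds and 0 non-germinating seeds the posterior is Beta(5+k, 14), with mean (5+k)/(5+14+k).
Set (5+k)/(19+k) > 0.33 and solve: k > (0.33·19 − 5)/(1 − 0.33) = 1.896.
The smallest integer exceeding 1.896 is 2, and checking k=2: (7)/(21) = 0.3333 > 0.33.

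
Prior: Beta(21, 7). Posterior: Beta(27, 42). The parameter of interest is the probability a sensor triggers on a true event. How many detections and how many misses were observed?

6 detections and 35 misses

Under Beta–binomial conjugacy the posterior parameters are (α+s, β+f).
So s = 27 − 21 = 6 and f = 42 − 7 = 35.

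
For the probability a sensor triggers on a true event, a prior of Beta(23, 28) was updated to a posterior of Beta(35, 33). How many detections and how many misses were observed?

12 detections and 5 misses

A Beta(α, β) prior with s successes and f failures in binomial data gives a Beta(α+s, β+f) posterior.
So s = 35 − 23 = 12 and f = 33 − 28 = 5.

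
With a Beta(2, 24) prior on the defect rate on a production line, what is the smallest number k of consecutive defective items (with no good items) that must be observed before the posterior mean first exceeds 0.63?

k = 39

After k defective items and 0 good items the posterior is Beta(2+k, 24), with mean (2+k)/(2+24+k).
Set (2+k)/(26+k) > 0.63 and solve: k > (0.63·26 − 2)/(1 − 0.63) = 38.865.
The smallest integer exceeding 38.865 is 39, and checking k=39: (41)/(65) = 0.6308 > 0.63.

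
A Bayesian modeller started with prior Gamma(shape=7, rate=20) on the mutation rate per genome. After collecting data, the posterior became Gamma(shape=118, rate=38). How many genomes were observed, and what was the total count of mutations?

n = 18 genomes with total 111 mutations

Gamma–Poisson conjugacy: posterior shape = α + Σxᵢ, posterior rate = β + n.
Matching: Σxᵢ = 118 − 7 = 111 and n = 38 − 20 = 18.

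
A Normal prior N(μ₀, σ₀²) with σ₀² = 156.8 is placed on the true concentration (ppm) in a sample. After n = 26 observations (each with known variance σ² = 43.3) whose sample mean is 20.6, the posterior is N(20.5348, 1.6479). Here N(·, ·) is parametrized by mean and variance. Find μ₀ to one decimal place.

μ₀ = 14.4

With known observation variance, the Normal–Normal posterior has precision τ_n = τ₀ + n/σ² and mean μ_n = (τ₀μ₀ + (n/σ²)x̄)/τ_n.
Here τ₀ = 1/156.8 = 0.006378 and τ_data = 26/43.3 = 0.600462, so τ_n = 0.606840.
Rearranging for μ₀: μ₀ = (μ_n·τ_n − τ_data·x̄)/τ₀ = (20.5348·0.606840 − 0.600462·20.6) / 0.006378 = 0.091821/0.006378 ≈ 14.4.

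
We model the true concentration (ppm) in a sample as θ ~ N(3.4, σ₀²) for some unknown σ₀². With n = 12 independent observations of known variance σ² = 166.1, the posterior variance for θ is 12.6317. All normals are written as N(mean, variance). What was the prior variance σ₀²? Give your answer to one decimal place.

σ₀² = 144.5

Posterior precision equals prior precision plus data precision: 1/σ_n² = 1/σ₀² + n/σ².
So 1/σ₀² = 1/12.6317 − 12/166.1 = 0.079166 − 0.072246 = 0.006920.
Hence σ₀² = 1/0.006920 ≈ 144.5.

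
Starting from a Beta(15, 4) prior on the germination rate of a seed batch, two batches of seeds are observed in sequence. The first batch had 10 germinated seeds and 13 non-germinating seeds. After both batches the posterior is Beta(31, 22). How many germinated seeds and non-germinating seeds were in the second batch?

6 germinated seeds and 5 non-germinating seeds

Sequential conjugate updates are equivalent to a single update on the pooled data, so total successes = posterior α − prior α and total failures = posterior β − prior β.
Total across both batches: 31−15=16 germinated seeds, 22−4=18 non-germinating seeds.
Subtract the first batch: 16−10=6 germinated seeds and 18−13=5 non-germinating seeds.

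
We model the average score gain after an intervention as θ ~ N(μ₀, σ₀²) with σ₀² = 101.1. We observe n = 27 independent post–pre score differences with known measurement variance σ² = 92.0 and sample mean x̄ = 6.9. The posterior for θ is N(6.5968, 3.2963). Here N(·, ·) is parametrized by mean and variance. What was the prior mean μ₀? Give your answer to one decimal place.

μ₀ = -2.4

The posterior mean is a precision-weighted average: μ_n = (τ₀μ₀ + τ_data·x̄)/(τ₀+τ_data), with τ₀=1/σ₀² and τ_data=n/σ².
Here τ₀ = 1/101.1 = 0.009891 and τ_data = 27/92.0 = 0.293478, so τ_n = 0.303369.
Rearranging for μ₀: μ₀ = (μ_n·τ_n − τ_data·x̄)/τ₀ = (6.5968·0.303369 − 0.293478·6.9) / 0.009891 = -0.023734/0.009891 ≈ -2.4.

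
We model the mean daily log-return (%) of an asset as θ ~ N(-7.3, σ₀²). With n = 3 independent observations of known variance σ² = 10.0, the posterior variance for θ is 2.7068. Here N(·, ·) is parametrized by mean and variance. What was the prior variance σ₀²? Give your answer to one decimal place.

σ₀² = 14.4

Posterior precision equals prior precision plus data precision: 1/σ_n² = 1/σ₀² + n/σ².
So 1/σ₀² = 1/2.7068 − 3/10.0 = 0.369440 − 0.300000 = 0.069440.
Hence σ₀² = 1/0.069440 ≈ 14.4.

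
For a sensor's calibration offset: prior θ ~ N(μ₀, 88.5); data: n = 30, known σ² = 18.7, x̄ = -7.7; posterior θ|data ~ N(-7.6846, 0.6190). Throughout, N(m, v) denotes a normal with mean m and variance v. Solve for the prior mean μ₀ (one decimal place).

μ₀ = -5.5

The posterior mean is a precision-weighted average: μ_n = (τ₀μ₀ + τ_data·x̄)/(τ₀+τ_data), with τ₀=1/σ₀² and τ_data=n/σ².
Here τ₀ = 1/88.5 = 0.011299 and τ_data = 30/18.7 = 1.604278, so τ_n = 1.615577.
Rearranging for μ₀: μ₀ = (μ_n·τ_n − τ_data·x̄)/τ₀ = (-7.6846·1.615577 − 1.604278·-7.7) / 0.011299 = -0.062122/0.011299 ≈ -5.5.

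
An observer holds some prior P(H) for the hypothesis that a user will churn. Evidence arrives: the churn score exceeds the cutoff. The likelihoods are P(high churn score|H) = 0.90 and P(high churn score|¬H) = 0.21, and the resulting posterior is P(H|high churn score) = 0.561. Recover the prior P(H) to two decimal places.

Bayes' rule in odds form gives O(H|E) = O(H)·[P(E|H)/P(E|¬H)], hence O(H) = O(H|E)/LR.
Posterior odds = 0.561/(1−0.561) = 1.2779. LR = 0.90/0.21 = 4.2857.
Prior odds = 1.2779/4.2857 = 0.2982, so P(H) = 0.2982/(1+0.2982) ≈ 0.23.

P(H) = 0.23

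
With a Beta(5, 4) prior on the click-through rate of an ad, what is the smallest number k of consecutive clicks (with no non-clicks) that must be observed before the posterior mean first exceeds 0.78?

After k clicks and 0 non-clicks the posterior is Beta(5+k, 4), with mean (5+k)/(5+4+k).
Set (5+k)/(9+k) > 0.78 and solve: k > (0.78·9 − 5)/(1 − 0.78) = 9.182.
The smallest integer exceeding 9.182 is 10, and checking k=10: (15)/(19) = 0.7895 > 0.78.

k = 10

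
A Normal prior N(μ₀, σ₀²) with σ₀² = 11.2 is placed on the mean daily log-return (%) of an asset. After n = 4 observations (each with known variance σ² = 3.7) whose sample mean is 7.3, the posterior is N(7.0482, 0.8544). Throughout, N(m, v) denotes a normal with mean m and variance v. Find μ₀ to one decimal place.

μ₀ = 4.0

The posterior mean is a precision-weighted average: μ_n = (τ₀μ₀ + τ_data·x̄)/(τ₀+τ_data), with τ₀=1/σ₀² and τ_data=n/σ².
Here τ₀ = 1/11.2 = 0.089286 and τ_data = 4/3.7 = 1.081081, so τ_n = 1.170367.
Rearranging for μ₀: μ₀ = (μ_n·τ_n − τ_data·x̄)/τ₀ = (7.0482·1.170367 − 1.081081·7.3) / 0.089286 = 0.357089/0.089286 ≈ 4.0.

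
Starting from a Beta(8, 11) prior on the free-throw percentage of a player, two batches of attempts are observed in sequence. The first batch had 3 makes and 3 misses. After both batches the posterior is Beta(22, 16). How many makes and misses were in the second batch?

Sequential conjugate updates are equivalent to a single update on the pooled data, so total successes = posterior α − prior α and total failures = posterior β − prior β.
Total across both batches: 22−8=14 makes, 16−11=5 misses.
Subtract the first batch: 14−3=11 makes and 5−3=2 misses.

11 makes and 2 misses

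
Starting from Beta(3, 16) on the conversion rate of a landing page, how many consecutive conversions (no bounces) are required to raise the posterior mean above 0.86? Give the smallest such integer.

After k conversions and 0 bounces the posterior is Beta(3+k, 16), with mean (3+k)/(3+16+k).
Set (3+k)/(19+k) > 0.86 and solve: k > (0.86·19 − 3)/(1 − 0.86) = 95.286.
The smallest integer exceeding 95.286 is 96, and checking k=96: (99)/(115) = 0.8609 > 0.86.

k = 96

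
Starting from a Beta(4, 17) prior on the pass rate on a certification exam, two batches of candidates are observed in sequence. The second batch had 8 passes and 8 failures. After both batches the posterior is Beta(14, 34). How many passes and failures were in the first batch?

Sequential conjugate updates are equivalent to a single update on the pooled data, so total successes = posterior α − prior α and total failures = posterior β − prior β.
Total across both batches: 14−4=10 passes, 34−17=17 failures.
Subtract the second batch: 10−8=2 passes and 17−8=9 failures.

2 passes and 9 failures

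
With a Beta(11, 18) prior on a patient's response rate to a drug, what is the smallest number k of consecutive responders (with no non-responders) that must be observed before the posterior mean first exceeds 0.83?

After k responders and 0 non-responders the posterior is Beta(11+k, 18), with mean (11+k)/(11+18+k).
Set (11+k)/(29+k) > 0.83 and solve: k > (0.83·29 − 11)/(1 − 0.83) = 76.882.
The smallest integer exceeding 76.882 is 77, and checking k=77: (88)/(106) = 0.8302 > 0.83.

k = 77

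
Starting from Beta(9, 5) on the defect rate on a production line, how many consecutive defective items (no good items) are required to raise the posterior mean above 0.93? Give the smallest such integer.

After k defective items and 0 good items the posterior is Beta(9+k, 5), with mean (9+k)/(9+5+k).
Set (9+k)/(14+k) > 0.93 and solve: k > (0.93·14 − 9)/(1 − 0.93) = 57.429.
The smallest integer exceeding 57.429 is 58, and checking k=58: (67)/(72) = 0.9306 > 0.93.

k = 58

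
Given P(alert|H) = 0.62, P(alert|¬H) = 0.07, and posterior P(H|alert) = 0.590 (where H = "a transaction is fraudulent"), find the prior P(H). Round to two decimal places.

P(H) = 0.14

Bayes' rule in odds form gives O(H|E) = O(H)·[P(E|H)/P(E|¬H)], hence O(H) = O(H|E)/LR.
Posterior odds = 0.590/(1−0.590) = 1.4390. LR = 0.62/0.07 = 8.8571.
Prior odds = 1.4390/8.8571 = 0.1625, so P(H) = 0.1625/(1+0.1625) ≈ 0.14.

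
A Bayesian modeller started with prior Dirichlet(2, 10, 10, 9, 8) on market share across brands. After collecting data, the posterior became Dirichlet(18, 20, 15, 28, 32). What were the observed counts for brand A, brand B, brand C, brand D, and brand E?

counts (16, 10, 5, 19, 24)

For a Dirichlet(α) prior with multinomial counts c, the posterior is Dirichlet(α + c) componentwise.
Counts are posterior − prior componentwise: 18−2=16, 20−10=10, 15−10=5, 28−9=19, 32−8=24.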